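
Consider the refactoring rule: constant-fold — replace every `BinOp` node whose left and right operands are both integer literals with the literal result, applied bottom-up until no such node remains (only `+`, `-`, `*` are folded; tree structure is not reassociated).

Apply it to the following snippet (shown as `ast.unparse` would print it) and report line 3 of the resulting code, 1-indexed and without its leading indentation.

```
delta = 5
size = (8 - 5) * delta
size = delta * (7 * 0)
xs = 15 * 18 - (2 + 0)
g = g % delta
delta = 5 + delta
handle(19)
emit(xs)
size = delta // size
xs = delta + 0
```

size = delta * 0

Transformed code:
delta = 5
size = 3 * delta
size = delta * 0
xs = 268
g = g % delta
delta = 5 + delta
handle(19)
emit(xs)
size = delta // size
xs = delta + 0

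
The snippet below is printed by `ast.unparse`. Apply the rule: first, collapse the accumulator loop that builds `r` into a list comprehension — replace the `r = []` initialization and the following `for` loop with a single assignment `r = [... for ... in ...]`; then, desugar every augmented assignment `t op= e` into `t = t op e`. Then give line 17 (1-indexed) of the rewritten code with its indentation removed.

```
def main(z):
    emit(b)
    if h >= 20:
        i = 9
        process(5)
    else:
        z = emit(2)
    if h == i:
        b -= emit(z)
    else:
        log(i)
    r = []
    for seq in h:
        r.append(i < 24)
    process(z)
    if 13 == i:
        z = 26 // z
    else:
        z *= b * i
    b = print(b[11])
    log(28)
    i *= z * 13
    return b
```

Transformed code:
def main(z):
    emit(b)
    if h >= 20:
        i = 9
        process(5)
    else:
        z = emit(2)
    if h == i:
        b = b - emit(z)
    else:
        log(i)
    r = [i < 24 for seq in h]
    process(z)
    if 13 == i:
        z = 26 // z
    else:
        z = z * (b * i)
    b = print(b[11])
    log(28)
    i = i * (z * 13)
    return b

z = z * (b * i)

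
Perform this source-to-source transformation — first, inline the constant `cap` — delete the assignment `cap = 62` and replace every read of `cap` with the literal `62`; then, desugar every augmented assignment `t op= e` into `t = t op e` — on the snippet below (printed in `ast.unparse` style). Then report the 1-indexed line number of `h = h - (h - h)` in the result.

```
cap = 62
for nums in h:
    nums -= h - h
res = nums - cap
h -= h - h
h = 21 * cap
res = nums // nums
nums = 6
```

4

Transformed code:
for nums in h:
    nums = nums - (h - h)
res = nums - 62
h = h - (h - h)
h = 21 * 62
res = nums // nums
nums = 6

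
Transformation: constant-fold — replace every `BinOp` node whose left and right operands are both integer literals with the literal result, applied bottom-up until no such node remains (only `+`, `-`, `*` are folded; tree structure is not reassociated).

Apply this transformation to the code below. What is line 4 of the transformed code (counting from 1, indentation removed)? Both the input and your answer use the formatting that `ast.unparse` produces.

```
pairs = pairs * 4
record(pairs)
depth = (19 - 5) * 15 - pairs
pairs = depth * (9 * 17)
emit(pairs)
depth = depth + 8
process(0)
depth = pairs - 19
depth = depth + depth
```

Transformed code:
pairs = pairs * 4
record(pairs)
depth = 210 - pairs
pairs = depth * 153
emit(pairs)
depth = depth + 8
process(0)
depth = pairs - 19
depth = depth + depth

pairs = depth * 153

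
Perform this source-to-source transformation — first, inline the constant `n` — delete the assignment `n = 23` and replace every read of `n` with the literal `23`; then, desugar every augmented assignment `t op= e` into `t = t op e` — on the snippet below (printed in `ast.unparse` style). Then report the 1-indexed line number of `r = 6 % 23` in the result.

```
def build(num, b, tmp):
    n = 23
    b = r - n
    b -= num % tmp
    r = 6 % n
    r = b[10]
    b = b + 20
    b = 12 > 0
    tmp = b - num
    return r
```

Transformed code:
def build(num, b, tmp):
    b = r - 23
    b = b - num % tmp
    r = 6 % 23
    r = b[10]
    b = b + 20
    b = 12 > 0
    tmp = b - num
    return r

4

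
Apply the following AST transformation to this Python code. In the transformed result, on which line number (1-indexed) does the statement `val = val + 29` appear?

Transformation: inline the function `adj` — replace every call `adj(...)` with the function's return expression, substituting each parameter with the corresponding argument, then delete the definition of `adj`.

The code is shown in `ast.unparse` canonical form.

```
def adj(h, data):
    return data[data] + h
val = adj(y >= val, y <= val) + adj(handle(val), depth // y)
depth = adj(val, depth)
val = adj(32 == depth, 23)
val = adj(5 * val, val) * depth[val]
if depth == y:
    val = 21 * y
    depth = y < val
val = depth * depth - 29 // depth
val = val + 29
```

9

Transformed code:
val = (y <= val)[y <= val] + (y >= val) + ((depth // y)[depth // y] + handle(val))
depth = depth[depth] + val
val = 23[23] + (32 == depth)
val = (val[val] + 5 * val) * depth[val]
if depth == y:
    val = 21 * y
    depth = y < val
val = depth * depth - 29 // depth
val = val + 29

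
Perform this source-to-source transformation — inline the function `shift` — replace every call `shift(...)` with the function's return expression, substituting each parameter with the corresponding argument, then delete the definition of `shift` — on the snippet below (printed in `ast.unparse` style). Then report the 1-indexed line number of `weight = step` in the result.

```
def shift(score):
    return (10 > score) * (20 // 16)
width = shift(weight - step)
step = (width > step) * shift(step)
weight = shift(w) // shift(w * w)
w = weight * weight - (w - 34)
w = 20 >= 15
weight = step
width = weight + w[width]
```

Transformed code:
width = (10 > weight - step) * (20 // 16)
step = (width > step) * ((10 > step) * (20 // 16))
weight = (10 > w) * (20 // 16) // ((10 > w * w) * (20 // 16))
w = weight * weight - (w - 34)
w = 20 >= 15
weight = step
width = weight + w[width]

6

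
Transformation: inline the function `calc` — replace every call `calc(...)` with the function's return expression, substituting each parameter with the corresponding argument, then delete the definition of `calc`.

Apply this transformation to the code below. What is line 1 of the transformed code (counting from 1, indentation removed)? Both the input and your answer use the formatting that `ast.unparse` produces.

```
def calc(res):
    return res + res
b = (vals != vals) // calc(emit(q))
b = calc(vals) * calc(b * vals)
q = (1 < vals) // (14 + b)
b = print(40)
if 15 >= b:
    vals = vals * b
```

b = (vals != vals) // (emit(q) + emit(q))

Transformed code:
b = (vals != vals) // (emit(q) + emit(q))
b = (vals + vals) * (b * vals + b * vals)
q = (1 < vals) // (14 + b)
b = print(40)
if 15 >= b:
    vals = vals * b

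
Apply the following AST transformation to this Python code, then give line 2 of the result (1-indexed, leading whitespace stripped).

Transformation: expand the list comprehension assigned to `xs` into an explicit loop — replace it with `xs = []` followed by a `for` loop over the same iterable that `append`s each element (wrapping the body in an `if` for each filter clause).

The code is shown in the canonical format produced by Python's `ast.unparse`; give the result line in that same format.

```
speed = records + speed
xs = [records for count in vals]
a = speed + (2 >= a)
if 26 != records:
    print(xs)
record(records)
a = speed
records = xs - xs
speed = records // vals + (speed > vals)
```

Transformed code:
speed = records + speed
xs = []
for count in vals:
    xs.append(records)
a = speed + (2 >= a)
if 26 != records:
    print(xs)
record(records)
a = speed
records = xs - xs
speed = records // vals + (speed > vals)

xs = []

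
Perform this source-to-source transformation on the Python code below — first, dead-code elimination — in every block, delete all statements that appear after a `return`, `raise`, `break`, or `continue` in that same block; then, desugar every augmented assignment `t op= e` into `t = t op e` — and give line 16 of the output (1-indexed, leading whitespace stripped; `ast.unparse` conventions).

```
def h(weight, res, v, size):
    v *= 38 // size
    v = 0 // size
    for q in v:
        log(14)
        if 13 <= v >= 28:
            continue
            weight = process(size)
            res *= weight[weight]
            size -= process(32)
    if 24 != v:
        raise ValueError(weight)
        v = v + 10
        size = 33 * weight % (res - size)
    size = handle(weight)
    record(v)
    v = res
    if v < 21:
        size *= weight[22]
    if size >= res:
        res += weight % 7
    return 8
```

res = res + weight % 7

Transformed code:
def h(weight, res, v, size):
    v = v * (38 // size)
    v = 0 // size
    for q in v:
        log(14)
        if 13 <= v >= 28:
            continue
    if 24 != v:
        raise ValueError(weight)
    size = handle(weight)
    record(v)
    v = res
    if v < 21:
        size = size * weight[22]
    if size >= res:
        res = res + weight % 7
    return 8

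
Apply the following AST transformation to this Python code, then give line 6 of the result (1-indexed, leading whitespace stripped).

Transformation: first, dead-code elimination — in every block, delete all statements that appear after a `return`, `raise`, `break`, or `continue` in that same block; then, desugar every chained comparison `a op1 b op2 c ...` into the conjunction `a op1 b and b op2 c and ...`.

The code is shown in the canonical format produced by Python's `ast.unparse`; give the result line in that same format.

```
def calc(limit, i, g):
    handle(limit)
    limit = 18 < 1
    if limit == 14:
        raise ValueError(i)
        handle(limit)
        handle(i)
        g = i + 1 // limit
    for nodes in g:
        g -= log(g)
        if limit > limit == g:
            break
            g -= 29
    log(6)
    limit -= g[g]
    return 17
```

for nodes in g:

Transformed code:
def calc(limit, i, g):
    handle(limit)
    limit = 18 < 1
    if limit == 14:
        raise ValueError(i)
    for nodes in g:
        g -= log(g)
        if limit > limit and limit == g:
            break
    log(6)
    limit -= g[g]
    return 17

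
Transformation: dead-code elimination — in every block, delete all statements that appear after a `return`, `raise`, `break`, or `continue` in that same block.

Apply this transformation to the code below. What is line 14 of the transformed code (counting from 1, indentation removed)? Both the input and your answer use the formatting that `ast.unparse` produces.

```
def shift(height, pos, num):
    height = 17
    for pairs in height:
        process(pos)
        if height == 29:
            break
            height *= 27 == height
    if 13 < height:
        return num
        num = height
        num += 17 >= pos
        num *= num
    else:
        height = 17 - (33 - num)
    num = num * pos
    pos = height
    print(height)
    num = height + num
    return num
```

Transformed code:
def shift(height, pos, num):
    height = 17
    for pairs in height:
        process(pos)
        if height == 29:
            break
    if 13 < height:
        return num
    else:
        height = 17 - (33 - num)
    num = num * pos
    pos = height
    print(height)
    num = height + num
    return num

num = height + num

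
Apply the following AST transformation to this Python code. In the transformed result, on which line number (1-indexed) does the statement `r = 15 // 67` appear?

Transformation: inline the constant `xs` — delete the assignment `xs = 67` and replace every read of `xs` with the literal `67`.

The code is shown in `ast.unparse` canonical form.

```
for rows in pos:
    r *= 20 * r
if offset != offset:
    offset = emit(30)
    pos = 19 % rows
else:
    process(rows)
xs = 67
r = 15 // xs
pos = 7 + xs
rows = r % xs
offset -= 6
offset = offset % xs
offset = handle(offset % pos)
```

Transformed code:
for rows in pos:
    r *= 20 * r
if offset != offset:
    offset = emit(30)
    pos = 19 % rows
else:
    process(rows)
r = 15 // 67
pos = 7 + 67
rows = r % 67
offset -= 6
offset = offset % 67
offset = handle(offset % pos)

8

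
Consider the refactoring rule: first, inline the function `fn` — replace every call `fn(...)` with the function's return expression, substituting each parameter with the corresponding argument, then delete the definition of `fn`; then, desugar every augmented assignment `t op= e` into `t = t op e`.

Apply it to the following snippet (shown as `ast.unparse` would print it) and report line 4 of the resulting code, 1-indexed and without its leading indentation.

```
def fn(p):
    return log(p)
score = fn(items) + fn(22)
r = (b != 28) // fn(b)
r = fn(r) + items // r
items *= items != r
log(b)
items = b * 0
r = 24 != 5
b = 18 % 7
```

items = items * (items != r)

Transformed code:
score = log(items) + log(22)
r = (b != 28) // log(b)
r = log(r) + items // r
items = items * (items != r)
log(b)
items = b * 0
r = 24 != 5
b = 18 % 7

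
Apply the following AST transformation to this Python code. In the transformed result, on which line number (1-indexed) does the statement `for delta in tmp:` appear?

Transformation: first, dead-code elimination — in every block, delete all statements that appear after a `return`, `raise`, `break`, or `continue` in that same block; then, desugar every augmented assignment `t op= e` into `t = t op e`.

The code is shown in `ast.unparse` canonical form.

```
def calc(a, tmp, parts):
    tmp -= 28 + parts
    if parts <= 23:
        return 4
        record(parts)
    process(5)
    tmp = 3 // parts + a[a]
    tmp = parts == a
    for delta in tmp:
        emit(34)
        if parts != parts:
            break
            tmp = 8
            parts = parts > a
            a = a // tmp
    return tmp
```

8

Transformed code:
def calc(a, tmp, parts):
    tmp = tmp - (28 + parts)
    if parts <= 23:
        return 4
    process(5)
    tmp = 3 // parts + a[a]
    tmp = parts == a
    for delta in tmp:
        emit(34)
        if parts != parts:
            break
    return tmp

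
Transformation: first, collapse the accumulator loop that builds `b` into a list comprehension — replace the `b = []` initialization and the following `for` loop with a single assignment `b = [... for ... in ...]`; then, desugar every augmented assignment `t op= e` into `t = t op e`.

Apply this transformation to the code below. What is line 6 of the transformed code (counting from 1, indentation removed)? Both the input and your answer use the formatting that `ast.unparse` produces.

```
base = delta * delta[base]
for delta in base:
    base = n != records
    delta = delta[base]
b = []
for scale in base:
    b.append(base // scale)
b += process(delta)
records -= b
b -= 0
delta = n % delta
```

b = b + process(delta)

Transformed code:
base = delta * delta[base]
for delta in base:
    base = n != records
    delta = delta[base]
b = [base // scale for scale in base]
b = b + process(delta)
records = records - b
b = b - 0
delta = n % delta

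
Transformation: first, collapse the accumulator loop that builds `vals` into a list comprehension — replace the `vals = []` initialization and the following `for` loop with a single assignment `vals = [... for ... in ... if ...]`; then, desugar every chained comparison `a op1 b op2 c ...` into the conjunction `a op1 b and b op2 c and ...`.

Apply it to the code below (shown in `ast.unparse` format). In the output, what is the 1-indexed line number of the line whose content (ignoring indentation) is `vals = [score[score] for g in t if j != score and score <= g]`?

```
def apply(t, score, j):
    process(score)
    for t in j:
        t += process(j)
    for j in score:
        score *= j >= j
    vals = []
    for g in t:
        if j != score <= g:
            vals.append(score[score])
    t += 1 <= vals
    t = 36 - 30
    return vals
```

7

Transformed code:
def apply(t, score, j):
    process(score)
    for t in j:
        t += process(j)
    for j in score:
        score *= j >= j
    vals = [score[score] for g in t if j != score and score <= g]
    t += 1 <= vals
    t = 36 - 30
    return vals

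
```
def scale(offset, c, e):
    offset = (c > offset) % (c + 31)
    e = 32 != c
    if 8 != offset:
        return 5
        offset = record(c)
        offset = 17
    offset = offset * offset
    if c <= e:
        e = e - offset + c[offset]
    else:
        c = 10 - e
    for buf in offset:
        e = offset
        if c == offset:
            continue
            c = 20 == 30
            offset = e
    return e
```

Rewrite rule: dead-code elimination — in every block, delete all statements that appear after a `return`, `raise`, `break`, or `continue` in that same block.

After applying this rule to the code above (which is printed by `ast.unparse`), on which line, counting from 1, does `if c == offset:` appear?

Transformed code:
def scale(offset, c, e):
    offset = (c > offset) % (c + 31)
    e = 32 != c
    if 8 != offset:
        return 5
    offset = offset * offset
    if c <= e:
        e = e - offset + c[offset]
    else:
        c = 10 - e
    for buf in offset:
        e = offset
        if c == offset:
            continue
    return e

13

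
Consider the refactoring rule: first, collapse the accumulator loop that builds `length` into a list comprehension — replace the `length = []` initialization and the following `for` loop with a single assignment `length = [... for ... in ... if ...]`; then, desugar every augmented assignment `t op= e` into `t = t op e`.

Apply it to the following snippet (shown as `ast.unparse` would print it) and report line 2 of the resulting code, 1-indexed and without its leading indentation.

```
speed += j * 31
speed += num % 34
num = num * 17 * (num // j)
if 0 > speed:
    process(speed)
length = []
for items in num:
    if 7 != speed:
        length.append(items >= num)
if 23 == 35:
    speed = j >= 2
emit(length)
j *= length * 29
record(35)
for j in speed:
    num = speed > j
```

speed = speed + num % 34

Transformed code:
speed = speed + j * 31
speed = speed + num % 34
num = num * 17 * (num // j)
if 0 > speed:
    process(speed)
length = [items >= num for items in num if 7 != speed]
if 23 == 35:
    speed = j >= 2
emit(length)
j = j * (length * 29)
record(35)
for j in speed:
    num = speed > j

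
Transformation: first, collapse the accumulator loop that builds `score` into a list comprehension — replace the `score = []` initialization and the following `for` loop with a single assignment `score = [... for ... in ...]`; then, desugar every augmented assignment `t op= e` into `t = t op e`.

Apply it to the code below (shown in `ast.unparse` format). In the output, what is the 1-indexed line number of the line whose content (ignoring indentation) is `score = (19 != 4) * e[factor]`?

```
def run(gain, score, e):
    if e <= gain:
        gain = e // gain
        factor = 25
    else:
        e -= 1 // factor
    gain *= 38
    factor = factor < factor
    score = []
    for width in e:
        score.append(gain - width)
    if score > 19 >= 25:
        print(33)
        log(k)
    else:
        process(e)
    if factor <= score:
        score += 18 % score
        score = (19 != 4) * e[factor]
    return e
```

17

Transformed code:
def run(gain, score, e):
    if e <= gain:
        gain = e // gain
        factor = 25
    else:
        e = e - 1 // factor
    gain = gain * 38
    factor = factor < factor
    score = [gain - width for width in e]
    if score > 19 >= 25:
        print(33)
        log(k)
    else:
        process(e)
    if factor <= score:
        score = score + 18 % score
        score = (19 != 4) * e[factor]
    return e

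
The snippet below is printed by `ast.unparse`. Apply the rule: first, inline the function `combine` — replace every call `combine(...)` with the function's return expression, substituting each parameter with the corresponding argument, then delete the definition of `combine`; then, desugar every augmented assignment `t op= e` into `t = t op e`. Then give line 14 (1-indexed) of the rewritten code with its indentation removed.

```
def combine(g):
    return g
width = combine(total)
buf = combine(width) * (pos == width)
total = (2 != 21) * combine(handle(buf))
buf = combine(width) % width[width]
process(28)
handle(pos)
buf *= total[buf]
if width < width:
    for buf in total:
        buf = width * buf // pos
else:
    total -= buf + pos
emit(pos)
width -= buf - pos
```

width = width - (buf - pos)

Transformed code:
width = total
buf = width * (pos == width)
total = (2 != 21) * handle(buf)
buf = width % width[width]
process(28)
handle(pos)
buf = buf * total[buf]
if width < width:
    for buf in total:
        buf = width * buf // pos
else:
    total = total - (buf + pos)
emit(pos)
width = width - (buf - pos)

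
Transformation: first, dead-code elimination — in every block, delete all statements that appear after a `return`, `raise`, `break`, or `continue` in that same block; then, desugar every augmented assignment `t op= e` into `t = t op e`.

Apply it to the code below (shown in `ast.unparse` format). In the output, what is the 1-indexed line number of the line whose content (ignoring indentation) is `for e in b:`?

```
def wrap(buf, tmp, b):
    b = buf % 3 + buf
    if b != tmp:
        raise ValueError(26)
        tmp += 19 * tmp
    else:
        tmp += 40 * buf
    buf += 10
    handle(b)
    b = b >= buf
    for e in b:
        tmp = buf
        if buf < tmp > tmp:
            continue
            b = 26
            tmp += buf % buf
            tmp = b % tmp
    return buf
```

10

Transformed code:
def wrap(buf, tmp, b):
    b = buf % 3 + buf
    if b != tmp:
        raise ValueError(26)
    else:
        tmp = tmp + 40 * buf
    buf = buf + 10
    handle(b)
    b = b >= buf
    for e in b:
        tmp = buf
        if buf < tmp > tmp:
            continue
    return buf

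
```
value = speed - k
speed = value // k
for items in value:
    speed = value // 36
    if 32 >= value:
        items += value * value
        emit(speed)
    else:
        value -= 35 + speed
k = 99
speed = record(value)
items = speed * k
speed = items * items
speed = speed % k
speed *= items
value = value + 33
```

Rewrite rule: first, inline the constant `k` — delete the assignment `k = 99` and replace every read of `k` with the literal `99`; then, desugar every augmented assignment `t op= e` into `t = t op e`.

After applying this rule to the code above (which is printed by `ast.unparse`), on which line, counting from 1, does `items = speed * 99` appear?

Transformed code:
value = speed - 99
speed = value // 99
for items in value:
    speed = value // 36
    if 32 >= value:
        items = items + value * value
        emit(speed)
    else:
        value = value - (35 + speed)
speed = record(value)
items = speed * 99
speed = items * items
speed = speed % 99
speed = speed * items
value = value + 33

11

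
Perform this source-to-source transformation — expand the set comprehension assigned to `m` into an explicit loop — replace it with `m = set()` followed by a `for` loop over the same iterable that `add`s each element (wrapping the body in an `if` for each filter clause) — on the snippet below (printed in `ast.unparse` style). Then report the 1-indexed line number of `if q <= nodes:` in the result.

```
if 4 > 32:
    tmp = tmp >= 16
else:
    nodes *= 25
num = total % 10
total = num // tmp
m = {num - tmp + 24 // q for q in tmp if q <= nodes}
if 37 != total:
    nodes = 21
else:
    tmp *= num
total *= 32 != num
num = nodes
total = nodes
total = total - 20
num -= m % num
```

Transformed code:
if 4 > 32:
    tmp = tmp >= 16
else:
    nodes *= 25
num = total % 10
total = num // tmp
m = set()
for q in tmp:
    if q <= nodes:
        m.add(num - tmp + 24 // q)
if 37 != total:
    nodes = 21
else:
    tmp *= num
total *= 32 != num
num = nodes
total = nodes
total = total - 20
num -= m % num

9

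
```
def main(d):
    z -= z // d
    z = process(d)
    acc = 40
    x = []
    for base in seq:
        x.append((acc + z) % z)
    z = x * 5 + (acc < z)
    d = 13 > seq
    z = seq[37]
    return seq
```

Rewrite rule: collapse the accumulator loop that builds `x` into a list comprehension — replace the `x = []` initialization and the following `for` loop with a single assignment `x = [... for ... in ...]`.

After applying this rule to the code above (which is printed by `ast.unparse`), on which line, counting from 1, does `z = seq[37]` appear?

8

Transformed code:
def main(d):
    z -= z // d
    z = process(d)
    acc = 40
    x = [(acc + z) % z for base in seq]
    z = x * 5 + (acc < z)
    d = 13 > seq
    z = seq[37]
    return seq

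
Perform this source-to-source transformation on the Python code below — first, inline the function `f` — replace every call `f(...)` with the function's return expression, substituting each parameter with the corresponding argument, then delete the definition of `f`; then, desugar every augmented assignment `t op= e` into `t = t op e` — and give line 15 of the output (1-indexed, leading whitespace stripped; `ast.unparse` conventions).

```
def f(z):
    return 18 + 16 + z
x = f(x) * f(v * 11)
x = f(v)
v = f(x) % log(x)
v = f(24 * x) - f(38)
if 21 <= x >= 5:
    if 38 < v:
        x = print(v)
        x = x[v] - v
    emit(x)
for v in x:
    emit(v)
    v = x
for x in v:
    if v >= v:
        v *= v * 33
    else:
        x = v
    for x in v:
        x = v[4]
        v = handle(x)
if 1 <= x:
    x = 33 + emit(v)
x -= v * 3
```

v = v * (v * 33)

Transformed code:
x = (18 + 16 + x) * (18 + 16 + v * 11)
x = 18 + 16 + v
v = (18 + 16 + x) % log(x)
v = 18 + 16 + 24 * x - (18 + 16 + 38)
if 21 <= x >= 5:
    if 38 < v:
        x = print(v)
        x = x[v] - v
    emit(x)
for v in x:
    emit(v)
    v = x
for x in v:
    if v >= v:
        v = v * (v * 33)
    else:
        x = v
    for x in v:
        x = v[4]
        v = handle(x)
if 1 <= x:
    x = 33 + emit(v)
x = x - v * 3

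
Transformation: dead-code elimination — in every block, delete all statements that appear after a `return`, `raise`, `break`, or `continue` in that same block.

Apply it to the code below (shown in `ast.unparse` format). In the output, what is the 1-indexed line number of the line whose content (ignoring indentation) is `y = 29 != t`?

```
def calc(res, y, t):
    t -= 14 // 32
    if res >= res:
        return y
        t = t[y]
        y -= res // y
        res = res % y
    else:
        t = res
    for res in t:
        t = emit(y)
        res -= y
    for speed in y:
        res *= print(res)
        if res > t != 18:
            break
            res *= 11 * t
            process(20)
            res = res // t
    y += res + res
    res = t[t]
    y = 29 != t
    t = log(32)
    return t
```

Transformed code:
def calc(res, y, t):
    t -= 14 // 32
    if res >= res:
        return y
    else:
        t = res
    for res in t:
        t = emit(y)
        res -= y
    for speed in y:
        res *= print(res)
        if res > t != 18:
            break
    y += res + res
    res = t[t]
    y = 29 != t
    t = log(32)
    return t

16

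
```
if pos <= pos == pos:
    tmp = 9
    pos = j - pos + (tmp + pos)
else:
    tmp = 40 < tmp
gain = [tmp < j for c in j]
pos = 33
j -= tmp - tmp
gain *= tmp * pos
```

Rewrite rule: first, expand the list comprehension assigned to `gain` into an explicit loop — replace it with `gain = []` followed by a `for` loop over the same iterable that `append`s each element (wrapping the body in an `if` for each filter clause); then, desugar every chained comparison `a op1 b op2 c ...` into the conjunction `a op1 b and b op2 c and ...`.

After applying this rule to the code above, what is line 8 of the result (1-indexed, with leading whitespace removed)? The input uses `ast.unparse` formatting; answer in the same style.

Transformed code:
if pos <= pos and pos == pos:
    tmp = 9
    pos = j - pos + (tmp + pos)
else:
    tmp = 40 < tmp
gain = []
for c in j:
    gain.append(tmp < j)
pos = 33
j -= tmp - tmp
gain *= tmp * pos

gain.append(tmp < j)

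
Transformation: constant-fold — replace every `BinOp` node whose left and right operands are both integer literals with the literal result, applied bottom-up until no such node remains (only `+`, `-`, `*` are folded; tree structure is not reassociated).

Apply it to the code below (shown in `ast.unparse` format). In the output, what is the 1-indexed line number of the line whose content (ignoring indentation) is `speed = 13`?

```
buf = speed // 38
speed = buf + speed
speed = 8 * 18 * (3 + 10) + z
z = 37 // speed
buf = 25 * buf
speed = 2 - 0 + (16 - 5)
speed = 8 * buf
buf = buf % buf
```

Transformed code:
buf = speed // 38
speed = buf + speed
speed = 1872 + z
z = 37 // speed
buf = 25 * buf
speed = 13
speed = 8 * buf
buf = buf % buf

6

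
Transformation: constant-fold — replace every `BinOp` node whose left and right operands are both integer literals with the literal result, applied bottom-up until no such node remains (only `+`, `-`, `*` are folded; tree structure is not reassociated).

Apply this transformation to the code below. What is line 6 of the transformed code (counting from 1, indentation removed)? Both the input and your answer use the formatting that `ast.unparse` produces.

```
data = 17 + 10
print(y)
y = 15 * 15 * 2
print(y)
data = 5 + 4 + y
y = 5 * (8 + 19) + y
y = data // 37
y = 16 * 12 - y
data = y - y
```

y = 135 + y

Transformed code:
data = 27
print(y)
y = 450
print(y)
data = 9 + y
y = 135 + y
y = data // 37
y = 192 - y
data = y - y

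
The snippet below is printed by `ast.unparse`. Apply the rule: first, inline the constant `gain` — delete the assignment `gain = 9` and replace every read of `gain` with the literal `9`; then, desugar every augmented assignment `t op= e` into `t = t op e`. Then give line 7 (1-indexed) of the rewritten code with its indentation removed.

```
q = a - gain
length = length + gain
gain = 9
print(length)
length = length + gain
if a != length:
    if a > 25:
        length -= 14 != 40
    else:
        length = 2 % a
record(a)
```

Transformed code:
q = a - 9
length = length + 9
print(length)
length = length + 9
if a != length:
    if a > 25:
        length = length - (14 != 40)
    else:
        length = 2 % a
record(a)

length = length - (14 != 40)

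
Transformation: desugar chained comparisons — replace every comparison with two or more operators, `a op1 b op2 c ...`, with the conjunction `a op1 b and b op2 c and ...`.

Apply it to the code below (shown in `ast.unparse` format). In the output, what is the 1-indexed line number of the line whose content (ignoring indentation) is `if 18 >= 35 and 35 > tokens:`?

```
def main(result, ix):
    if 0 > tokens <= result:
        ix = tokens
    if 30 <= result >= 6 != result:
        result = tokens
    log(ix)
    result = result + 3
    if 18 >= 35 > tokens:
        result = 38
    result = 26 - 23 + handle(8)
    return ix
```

8

Transformed code:
def main(result, ix):
    if 0 > tokens and tokens <= result:
        ix = tokens
    if 30 <= result and result >= 6 and (6 != result):
        result = tokens
    log(ix)
    result = result + 3
    if 18 >= 35 and 35 > tokens:
        result = 38
    result = 26 - 23 + handle(8)
    return ix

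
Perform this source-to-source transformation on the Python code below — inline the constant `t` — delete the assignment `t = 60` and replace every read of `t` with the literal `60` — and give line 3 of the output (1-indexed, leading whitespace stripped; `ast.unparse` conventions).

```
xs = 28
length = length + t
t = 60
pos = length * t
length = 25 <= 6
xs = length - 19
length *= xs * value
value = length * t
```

pos = length * 60

Transformed code:
xs = 28
length = length + 60
pos = length * 60
length = 25 <= 6
xs = length - 19
length *= xs * value
value = length * 60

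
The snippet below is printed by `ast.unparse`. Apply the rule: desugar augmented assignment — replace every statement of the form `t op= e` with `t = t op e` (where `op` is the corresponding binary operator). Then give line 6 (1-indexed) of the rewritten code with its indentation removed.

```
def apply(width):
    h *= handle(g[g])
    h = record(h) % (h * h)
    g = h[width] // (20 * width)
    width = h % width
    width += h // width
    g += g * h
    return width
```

Transformed code:
def apply(width):
    h = h * handle(g[g])
    h = record(h) % (h * h)
    g = h[width] // (20 * width)
    width = h % width
    width = width + h // width
    g = g + g * h
    return width

width = width + h // width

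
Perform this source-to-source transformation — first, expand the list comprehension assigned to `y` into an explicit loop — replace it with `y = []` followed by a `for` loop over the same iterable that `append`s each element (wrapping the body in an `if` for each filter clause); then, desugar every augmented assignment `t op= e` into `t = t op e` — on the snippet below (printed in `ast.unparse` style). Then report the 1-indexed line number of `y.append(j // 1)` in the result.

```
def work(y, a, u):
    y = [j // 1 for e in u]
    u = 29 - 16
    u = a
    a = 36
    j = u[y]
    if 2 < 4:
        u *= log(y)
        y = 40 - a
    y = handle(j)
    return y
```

Transformed code:
def work(y, a, u):
    y = []
    for e in u:
        y.append(j // 1)
    u = 29 - 16
    u = a
    a = 36
    j = u[y]
    if 2 < 4:
        u = u * log(y)
        y = 40 - a
    y = handle(j)
    return y

4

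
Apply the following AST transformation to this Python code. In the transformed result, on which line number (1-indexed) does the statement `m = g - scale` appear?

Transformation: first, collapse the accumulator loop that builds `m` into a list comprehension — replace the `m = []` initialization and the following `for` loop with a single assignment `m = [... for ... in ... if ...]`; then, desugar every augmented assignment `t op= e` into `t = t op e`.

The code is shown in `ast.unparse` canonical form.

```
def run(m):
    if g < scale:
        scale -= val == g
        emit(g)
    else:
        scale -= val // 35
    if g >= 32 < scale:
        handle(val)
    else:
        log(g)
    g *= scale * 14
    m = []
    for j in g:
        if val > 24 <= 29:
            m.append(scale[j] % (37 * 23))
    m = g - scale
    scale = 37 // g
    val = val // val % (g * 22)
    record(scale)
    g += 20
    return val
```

13

Transformed code:
def run(m):
    if g < scale:
        scale = scale - (val == g)
        emit(g)
    else:
        scale = scale - val // 35
    if g >= 32 < scale:
        handle(val)
    else:
        log(g)
    g = g * (scale * 14)
    m = [scale[j] % (37 * 23) for j in g if val > 24 <= 29]
    m = g - scale
    scale = 37 // g
    val = val // val % (g * 22)
    record(scale)
    g = g + 20
    return val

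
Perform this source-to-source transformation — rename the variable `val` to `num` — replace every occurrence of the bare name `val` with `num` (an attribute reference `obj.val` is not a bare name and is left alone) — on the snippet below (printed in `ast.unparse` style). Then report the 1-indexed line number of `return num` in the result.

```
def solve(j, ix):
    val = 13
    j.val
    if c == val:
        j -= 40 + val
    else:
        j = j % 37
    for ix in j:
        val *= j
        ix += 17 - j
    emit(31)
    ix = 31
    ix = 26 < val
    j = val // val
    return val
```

15

Transformed code:
def solve(j, ix):
    num = 13
    j.val
    if c == num:
        j -= 40 + num
    else:
        j = j % 37
    for ix in j:
        num *= j
        ix += 17 - j
    emit(31)
    ix = 31
    ix = 26 < num
    j = num // num
    return num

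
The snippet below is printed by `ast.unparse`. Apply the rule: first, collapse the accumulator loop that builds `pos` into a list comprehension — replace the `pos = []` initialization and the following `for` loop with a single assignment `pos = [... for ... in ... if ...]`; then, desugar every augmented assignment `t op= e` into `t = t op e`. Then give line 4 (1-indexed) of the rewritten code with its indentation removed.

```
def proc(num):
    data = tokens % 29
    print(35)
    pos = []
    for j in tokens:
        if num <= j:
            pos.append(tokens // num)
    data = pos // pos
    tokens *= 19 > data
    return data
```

pos = [tokens // num for j in tokens if num <= j]

Transformed code:
def proc(num):
    data = tokens % 29
    print(35)
    pos = [tokens // num for j in tokens if num <= j]
    data = pos // pos
    tokens = tokens * (19 > data)
    return data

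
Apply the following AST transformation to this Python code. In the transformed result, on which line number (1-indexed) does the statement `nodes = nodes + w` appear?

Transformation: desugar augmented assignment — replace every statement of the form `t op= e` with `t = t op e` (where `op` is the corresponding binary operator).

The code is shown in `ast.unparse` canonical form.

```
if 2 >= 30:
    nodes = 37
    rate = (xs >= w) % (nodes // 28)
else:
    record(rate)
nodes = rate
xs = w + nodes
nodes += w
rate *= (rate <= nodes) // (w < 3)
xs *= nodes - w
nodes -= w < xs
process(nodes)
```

Transformed code:
if 2 >= 30:
    nodes = 37
    rate = (xs >= w) % (nodes // 28)
else:
    record(rate)
nodes = rate
xs = w + nodes
nodes = nodes + w
rate = rate * ((rate <= nodes) // (w < 3))
xs = xs * (nodes - w)
nodes = nodes - (w < xs)
process(nodes)

8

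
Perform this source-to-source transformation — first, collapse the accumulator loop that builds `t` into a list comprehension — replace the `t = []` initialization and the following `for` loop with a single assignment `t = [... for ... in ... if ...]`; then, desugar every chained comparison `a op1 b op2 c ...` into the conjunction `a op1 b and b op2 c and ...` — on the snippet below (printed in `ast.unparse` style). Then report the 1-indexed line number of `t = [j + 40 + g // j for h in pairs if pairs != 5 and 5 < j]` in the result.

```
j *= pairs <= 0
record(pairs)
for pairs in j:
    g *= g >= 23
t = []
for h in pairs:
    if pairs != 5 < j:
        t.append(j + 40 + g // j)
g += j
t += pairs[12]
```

Transformed code:
j *= pairs <= 0
record(pairs)
for pairs in j:
    g *= g >= 23
t = [j + 40 + g // j for h in pairs if pairs != 5 and 5 < j]
g += j
t += pairs[12]

5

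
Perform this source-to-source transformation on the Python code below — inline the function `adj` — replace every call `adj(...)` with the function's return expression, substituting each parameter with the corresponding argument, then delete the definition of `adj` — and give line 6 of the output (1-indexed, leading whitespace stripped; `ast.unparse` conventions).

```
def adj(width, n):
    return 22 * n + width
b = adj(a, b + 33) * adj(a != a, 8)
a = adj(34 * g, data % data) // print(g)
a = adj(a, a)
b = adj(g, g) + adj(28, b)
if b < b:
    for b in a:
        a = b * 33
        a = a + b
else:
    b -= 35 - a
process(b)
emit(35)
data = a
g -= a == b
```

Transformed code:
b = (22 * (b + 33) + a) * (22 * 8 + (a != a))
a = (22 * (data % data) + 34 * g) // print(g)
a = 22 * a + a
b = 22 * g + g + (22 * b + 28)
if b < b:
    for b in a:
        a = b * 33
        a = a + b
else:
    b -= 35 - a
process(b)
emit(35)
data = a
g -= a == b

for b in a:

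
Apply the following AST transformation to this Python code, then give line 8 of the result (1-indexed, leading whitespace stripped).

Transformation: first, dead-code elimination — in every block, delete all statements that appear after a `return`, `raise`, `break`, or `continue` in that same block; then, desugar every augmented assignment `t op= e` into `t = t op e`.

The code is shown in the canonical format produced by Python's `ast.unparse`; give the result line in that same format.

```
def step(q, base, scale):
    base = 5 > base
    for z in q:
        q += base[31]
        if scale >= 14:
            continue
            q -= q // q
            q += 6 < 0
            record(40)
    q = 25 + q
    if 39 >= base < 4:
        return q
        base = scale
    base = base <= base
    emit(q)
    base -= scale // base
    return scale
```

Transformed code:
def step(q, base, scale):
    base = 5 > base
    for z in q:
        q = q + base[31]
        if scale >= 14:
            continue
    q = 25 + q
    if 39 >= base < 4:
        return q
    base = base <= base
    emit(q)
    base = base - scale // base
    return scale

if 39 >= base < 4: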